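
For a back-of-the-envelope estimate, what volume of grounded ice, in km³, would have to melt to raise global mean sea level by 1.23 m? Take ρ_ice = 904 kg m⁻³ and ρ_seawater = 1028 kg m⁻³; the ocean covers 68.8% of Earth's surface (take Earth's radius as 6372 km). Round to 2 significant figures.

Required water volume = Δh × A = 1.23 m × 3.51×10^14 m² = 4.318×10^14 m³ = 4.318×10^5 km³.
Ice volume = water volume × ρ_w/ρ_ice = 4.318×10^5 × 1028/904 = 4.9×10^5 km³.

≈ 4.9×10^5 km³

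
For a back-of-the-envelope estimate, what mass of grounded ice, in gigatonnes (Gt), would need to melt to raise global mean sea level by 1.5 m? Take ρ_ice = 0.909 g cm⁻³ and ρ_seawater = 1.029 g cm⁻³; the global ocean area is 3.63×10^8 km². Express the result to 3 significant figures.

≈ 5.60×10^5 Gt

Required water volume = Δh × A = 1.5 m × 3.63×10^14 m² = 5.445×10^14 m³.
ρ_w = 1.029 g cm⁻³ = 1029 kg m⁻³, so the mass of water = 5.445×10^14 m³ × 1029 kg m⁻³ = 5.603×10^17 kg = 5.60×10^5 Gt (and the same mass of ice, by conservation).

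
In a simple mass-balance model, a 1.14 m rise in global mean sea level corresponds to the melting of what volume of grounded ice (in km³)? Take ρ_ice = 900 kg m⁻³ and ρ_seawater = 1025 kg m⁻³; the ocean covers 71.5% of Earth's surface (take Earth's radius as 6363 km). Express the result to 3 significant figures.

Required water volume = Δh × A = 1.14 m × 3.64×10^14 m² = 4.147×10^14 m³ = 4.147×10^5 km³.
Ice volume = water volume × ρ_w/ρ_ice = 4.147×10^5 × 1025/900 = 4.72×10^5 km³.

≈ 4.72×10^5 km³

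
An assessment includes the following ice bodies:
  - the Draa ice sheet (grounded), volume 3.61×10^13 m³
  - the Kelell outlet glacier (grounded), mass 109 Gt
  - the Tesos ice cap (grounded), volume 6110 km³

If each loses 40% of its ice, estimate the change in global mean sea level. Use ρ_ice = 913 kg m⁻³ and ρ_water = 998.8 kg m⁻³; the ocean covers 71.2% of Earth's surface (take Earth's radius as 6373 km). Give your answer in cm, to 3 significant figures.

≈ 4.26 cm

Draa: 0.4 × 3.61×10^13 m³ × (913/998.8) = 1.320×10^13 m³ of water.
Kelell: 0.4 × 109 Gt = 4.360×10^13 kg; dividing by ρ_w = 998.8 kg m⁻³ gives 4.365×10^10 m³ of water.
Tesos: 0.4 × 6110 km³ × (913/998.8) = 2234 km³ of water.
Total added water ≈ 1.548×10^13 m³ over 3.63×10^14 m² → Δh = 0.0426 m = 4.26 cm.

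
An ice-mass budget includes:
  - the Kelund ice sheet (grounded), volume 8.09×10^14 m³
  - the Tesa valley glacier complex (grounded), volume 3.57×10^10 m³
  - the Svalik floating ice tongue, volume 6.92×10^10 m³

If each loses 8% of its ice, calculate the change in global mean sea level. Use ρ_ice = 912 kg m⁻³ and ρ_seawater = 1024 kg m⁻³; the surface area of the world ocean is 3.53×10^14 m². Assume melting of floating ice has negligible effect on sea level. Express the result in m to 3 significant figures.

≈ 0.163 m

Kelund: 0.08 × 8.09×10^14 m³ × (912/1024) = 5.764×10^13 m³ of water.
Tesa: 0.08 × 3.57×10^10 m³ × (912/1024) = 2.544×10^9 m³ of water.
The Svalik floating ice tongue is floating and already displaces its own weight of water, so its melt adds essentially nothing to sea level.
Total added water ≈ 5.764×10^13 m³ over 3.53×10^14 m² → Δh = 0.163 m.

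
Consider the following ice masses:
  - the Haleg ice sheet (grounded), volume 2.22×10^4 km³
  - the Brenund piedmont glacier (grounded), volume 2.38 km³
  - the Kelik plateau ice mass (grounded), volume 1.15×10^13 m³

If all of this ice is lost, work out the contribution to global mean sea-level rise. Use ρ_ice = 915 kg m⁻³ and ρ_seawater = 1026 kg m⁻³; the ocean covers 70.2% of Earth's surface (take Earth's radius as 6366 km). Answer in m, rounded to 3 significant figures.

≈ 0.0841 m

Haleg: 2.22×10^4 km³ × (915/1026) = 1.980×10^4 km³ of water.
Brenund: 2.38 km³ × (915/1026) = 2.123 km³ of water.
Kelik: 1.15×10^13 m³ × (915/1026) = 1.026×10^13 m³ of water.
Total added water ≈ 3.006×10^13 m³ over 3.58×10^14 m² → Δh = 0.0841 m.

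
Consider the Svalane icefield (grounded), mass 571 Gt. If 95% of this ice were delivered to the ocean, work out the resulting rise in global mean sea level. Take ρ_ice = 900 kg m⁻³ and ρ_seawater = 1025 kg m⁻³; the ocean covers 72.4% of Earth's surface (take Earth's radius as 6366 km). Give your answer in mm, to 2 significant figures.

Svalane: 0.95 × 571 Gt = 5.424×10^14 kg; dividing by ρ_w = 1025 kg m⁻³ gives 5.292×10^11 m³ of water.
Spread over 3.69×10^14 m² of ocean, Δh = 5.292×10^11 / 3.69×10^14 = 1.44×10^-3 m = 1.4 mm.

≈ 1.4 mm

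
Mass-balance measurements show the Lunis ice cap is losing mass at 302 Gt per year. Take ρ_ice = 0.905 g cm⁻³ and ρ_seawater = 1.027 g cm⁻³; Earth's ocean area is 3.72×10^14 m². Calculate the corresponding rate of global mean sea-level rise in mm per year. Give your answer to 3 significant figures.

ρ_w = 1.027 g cm⁻³ = 1027 kg m⁻³. Annual water volume added = 302 Gt / ρ_w = 3.020×10^14 kg / 1027 kg m⁻³ = 2.941×10^11 m³.
Δh per year = 2.941×10^11 / 3.72×10^14 = 7.90×10^-4 m = 0.790 mm.

≈ 0.790 mm/yr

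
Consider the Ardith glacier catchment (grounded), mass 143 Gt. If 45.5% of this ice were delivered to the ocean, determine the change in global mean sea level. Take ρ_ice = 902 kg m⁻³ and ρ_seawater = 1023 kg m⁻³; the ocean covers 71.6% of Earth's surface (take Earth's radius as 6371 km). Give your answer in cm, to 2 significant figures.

Ardith: 0.455 × 143 Gt = 6.506×10^13 kg; dividing by ρ_w = 1023 kg m⁻³ gives 6.360×10^10 m³ of water.
Spread over 3.65×10^14 m² of ocean, Δh = 6.360×10^10 / 3.65×10^14 = 1.74×10^-4 m = 0.017 cm.

≈ 0.017 cm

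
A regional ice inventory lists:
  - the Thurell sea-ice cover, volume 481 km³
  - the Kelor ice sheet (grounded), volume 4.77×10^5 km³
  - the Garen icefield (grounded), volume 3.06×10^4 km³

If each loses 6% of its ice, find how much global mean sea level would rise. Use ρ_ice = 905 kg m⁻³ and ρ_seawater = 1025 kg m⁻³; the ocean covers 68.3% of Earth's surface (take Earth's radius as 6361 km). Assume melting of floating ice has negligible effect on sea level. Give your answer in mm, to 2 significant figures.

The Thurell sea-ice cover is floating and already displaces its own weight of water, so its melt adds essentially nothing to sea level.
Kelor: 0.06 × 4.77×10^5 km³ × (905/1025) = 2.527×10^4 km³ of water.
Garen: 0.06 × 3.06×10^4 km³ × (905/1025) = 1621 km³ of water.
Total added water ≈ 2.689×10^13 m³ over 3.47×10^14 m² → Δh = 0.0774 m = 77 mm.

≈ 77 mm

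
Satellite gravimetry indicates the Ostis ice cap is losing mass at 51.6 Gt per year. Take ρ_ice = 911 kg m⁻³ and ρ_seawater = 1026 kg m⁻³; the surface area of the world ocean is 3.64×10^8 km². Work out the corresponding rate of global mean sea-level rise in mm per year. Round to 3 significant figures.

ρ_w = 1026 kg m⁻³. Annual water volume added = 51.6 Gt / ρ_w = 5.160×10^13 kg / 1026 kg m⁻³ = 5.029×10^10 m³.
Δh per year = 5.029×10^10 / 3.64×10^14 = 1.38×10^-4 m = 0.138 mm.

≈ 0.138 mm/yr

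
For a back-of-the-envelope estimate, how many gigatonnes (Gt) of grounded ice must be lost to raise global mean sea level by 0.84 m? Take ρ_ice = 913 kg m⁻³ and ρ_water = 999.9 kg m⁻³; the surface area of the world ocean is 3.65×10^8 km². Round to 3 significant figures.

Required water volume = Δh × A = 0.84 m × 3.65×10^14 m² = 3.066×10^14 m³.
ρ_w = 999.9 kg m⁻³, so the mass of water = 3.066×10^14 m³ × 999.9 kg m⁻³ = 3.066×10^17 kg = 3.07×10^5 Gt (and the same mass of ice, by conservation).

≈ 3.07×10^5 Gt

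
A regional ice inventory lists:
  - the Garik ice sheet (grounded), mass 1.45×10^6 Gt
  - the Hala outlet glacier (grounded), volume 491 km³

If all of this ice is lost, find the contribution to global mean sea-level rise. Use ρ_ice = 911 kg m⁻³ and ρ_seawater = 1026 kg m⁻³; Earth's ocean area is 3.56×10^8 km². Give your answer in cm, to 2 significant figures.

Garik: 1.45×10^6 Gt = 1.450×10^18 kg; dividing by ρ_w = 1026 kg m⁻³ gives 1.413×10^15 m³ of water.
Hala: 491 km³ × (911/1026) = 436.0 km³ of water.
Total added water ≈ 1.414×10^15 m³ over 3.56×10^14 m² → Δh = 3.97 m = 400 cm.

≈ 400 cm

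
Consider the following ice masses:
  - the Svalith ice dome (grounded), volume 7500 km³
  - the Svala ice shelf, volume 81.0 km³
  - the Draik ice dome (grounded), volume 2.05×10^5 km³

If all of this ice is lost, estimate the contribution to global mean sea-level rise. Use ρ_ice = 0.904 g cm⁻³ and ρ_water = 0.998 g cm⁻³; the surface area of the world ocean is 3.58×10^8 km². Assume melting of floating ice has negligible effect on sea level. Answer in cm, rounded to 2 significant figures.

≈ 54 cm

Svalith: 7500 km³ × (904/998) = 6794 km³ of water.
The Svala ice shelf is floating and already displaces its own weight of water, so its melt adds essentially nothing to sea level.
Draik: 2.05×10^5 km³ × (904/998) = 1.857×10^5 km³ of water.
Total added water ≈ 1.925×10^14 m³ over 3.58×10^14 m² → Δh = 0.538 m = 54 cm.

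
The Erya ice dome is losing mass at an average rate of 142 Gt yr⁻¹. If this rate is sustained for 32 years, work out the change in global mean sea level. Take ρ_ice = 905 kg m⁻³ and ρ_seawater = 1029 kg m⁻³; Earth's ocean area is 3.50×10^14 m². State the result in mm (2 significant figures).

≈ 13 mm

Total mass lost = 142 Gt/yr × 32 yr = 4544 Gt = 4.544×10^15 kg.
ρ_w = 1029 kg m⁻³, so water volume = 4.544×10^15 / 1029 = 4.416×10^12 m³.
Δh = 4.416×10^12 / 3.50×10^14 = 0.0126 m = 13 mm.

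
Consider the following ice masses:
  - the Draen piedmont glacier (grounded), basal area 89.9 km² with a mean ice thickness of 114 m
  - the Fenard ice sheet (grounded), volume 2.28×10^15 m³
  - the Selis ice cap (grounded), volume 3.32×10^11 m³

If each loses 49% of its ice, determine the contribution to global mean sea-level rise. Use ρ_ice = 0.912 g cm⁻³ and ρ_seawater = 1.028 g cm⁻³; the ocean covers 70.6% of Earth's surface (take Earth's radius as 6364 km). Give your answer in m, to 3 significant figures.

≈ 2.76 m

Draen: ice volume = 89.9 km² × 114 m = 10.25 km³; 0.49 × 10.25 × (912/1028) = 4.455 km³ of water.
Fenard: 0.49 × 2.28×10^15 m³ × (912/1028) = 9.911×10^14 m³ of water.
Selis: 0.49 × 3.32×10^11 m³ × (912/1028) = 1.443×10^11 m³ of water.
Total added water ≈ 9.913×10^14 m³ over 3.59×10^14 m² → Δh = 2.76 m.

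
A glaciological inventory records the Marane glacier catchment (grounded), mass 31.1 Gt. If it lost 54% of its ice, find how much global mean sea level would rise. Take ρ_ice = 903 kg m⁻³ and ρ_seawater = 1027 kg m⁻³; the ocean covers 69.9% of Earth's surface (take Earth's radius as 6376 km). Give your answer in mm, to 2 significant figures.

Marane: 0.54 × 31.1 Gt = 1.679×10^13 kg; dividing by ρ_w = 1027 kg m⁻³ gives 1.635×10^10 m³ of water.
Spread over 3.57×10^14 m² of ocean, Δh = 1.635×10^10 / 3.57×10^14 = 4.58×10^-5 m = 0.046 mm.

≈ 0.046 mm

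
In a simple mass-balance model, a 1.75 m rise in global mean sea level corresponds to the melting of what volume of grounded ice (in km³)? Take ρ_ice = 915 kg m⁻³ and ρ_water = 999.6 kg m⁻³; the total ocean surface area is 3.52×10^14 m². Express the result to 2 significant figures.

Required water volume = Δh × A = 1.75 m × 3.52×10^14 m² = 6.160×10^14 m³ = 6.160×10^5 km³.
Ice volume = water volume × ρ_w/ρ_ice = 6.160×10^5 × 999.6/915 = 6.7×10^5 km³.

≈ 6.7×10^5 km³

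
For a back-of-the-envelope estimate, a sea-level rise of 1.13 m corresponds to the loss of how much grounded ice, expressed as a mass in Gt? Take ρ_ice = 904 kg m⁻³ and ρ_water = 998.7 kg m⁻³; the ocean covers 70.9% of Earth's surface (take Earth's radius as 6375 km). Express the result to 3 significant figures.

Required water volume = Δh × A = 1.13 m × 3.62×10^14 m² = 4.092×10^14 m³.
ρ_w = 998.7 kg m⁻³, so the mass of water = 4.092×10^14 m³ × 998.7 kg m⁻³ = 4.086×10^17 kg = 4.09×10^5 Gt (and the same mass of ice, by conservation).

≈ 4.09×10^5 Gt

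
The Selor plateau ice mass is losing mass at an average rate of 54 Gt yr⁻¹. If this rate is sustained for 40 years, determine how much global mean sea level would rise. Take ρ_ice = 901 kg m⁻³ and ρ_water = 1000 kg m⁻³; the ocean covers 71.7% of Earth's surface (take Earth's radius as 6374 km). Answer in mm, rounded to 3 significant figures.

≈ 5.90 mm

Total mass lost = 54 Gt/yr × 40 yr = 2160 Gt = 2.160×10^15 kg.
ρ_w = 1000 kg m⁻³, so water volume = 2.160×10^15 / 1000 = 2.160×10^12 m³.
Δh = 2.160×10^12 / 3.66×10^14 = 5.90×10^-3 m = 5.90 mm.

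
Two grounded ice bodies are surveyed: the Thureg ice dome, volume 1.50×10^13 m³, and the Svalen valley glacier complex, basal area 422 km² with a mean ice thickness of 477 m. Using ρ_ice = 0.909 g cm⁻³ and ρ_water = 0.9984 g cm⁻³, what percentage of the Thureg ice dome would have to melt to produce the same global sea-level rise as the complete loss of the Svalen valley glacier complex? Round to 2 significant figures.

Equal sea-level rise means equal mass of meltwater, i.e. equal mass of ice lost.
Ice mass of Svalen: 1.830×10^14 kg; ice mass of Thureg: 1.364×10^16 kg.
Fraction required = 1.830×10^14 / 1.364×10^16 = 0.0134 → 1.3 %.

≈ 1.3 %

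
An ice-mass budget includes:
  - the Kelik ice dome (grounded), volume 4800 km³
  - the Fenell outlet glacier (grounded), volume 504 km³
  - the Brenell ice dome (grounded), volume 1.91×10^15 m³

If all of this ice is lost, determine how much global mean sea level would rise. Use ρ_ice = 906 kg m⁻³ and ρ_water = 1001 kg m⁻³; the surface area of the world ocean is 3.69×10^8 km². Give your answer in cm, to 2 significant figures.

≈ 470 cm

Kelik: 4800 km³ × (906/1001) = 4344 km³ of water.
Fenell: 504 km³ × (906/1001) = 456.2 km³ of water.
Brenell: 1.91×10^15 m³ × (906/1001) = 1.729×10^15 m³ of water.
Total added water ≈ 1.734×10^15 m³ over 3.69×10^14 m² → Δh = 4.70 m = 470 cm.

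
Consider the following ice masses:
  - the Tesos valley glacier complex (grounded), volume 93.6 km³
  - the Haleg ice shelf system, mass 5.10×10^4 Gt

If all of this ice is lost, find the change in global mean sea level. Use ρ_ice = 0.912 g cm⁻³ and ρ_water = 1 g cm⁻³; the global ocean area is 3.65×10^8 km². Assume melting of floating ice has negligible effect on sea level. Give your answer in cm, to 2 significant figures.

Tesos: 93.6 km³ × (912/1000) = 85.36 km³ of water.
The Haleg ice shelf system is floating and already displaces its own weight of water, so its melt adds essentially nothing to sea level.
Total added water ≈ 8.536×10^10 m³ over 3.65×10^14 m² → Δh = 2.34×10^-4 m = 0.023 cm.

≈ 0.023 cm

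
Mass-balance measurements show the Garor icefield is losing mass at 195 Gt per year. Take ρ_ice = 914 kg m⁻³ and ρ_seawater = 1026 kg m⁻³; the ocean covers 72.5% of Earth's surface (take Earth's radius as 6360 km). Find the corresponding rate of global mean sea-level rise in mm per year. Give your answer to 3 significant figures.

≈ 0.516 mm/yr

ρ_w = 1026 kg m⁻³. Annual water volume added = 195 Gt / ρ_w = 1.950×10^14 kg / 1026 kg m⁻³ = 1.901×10^11 m³.
Δh per year = 1.901×10^11 / 3.69×10^14 = 5.16×10^-4 m = 0.516 mm.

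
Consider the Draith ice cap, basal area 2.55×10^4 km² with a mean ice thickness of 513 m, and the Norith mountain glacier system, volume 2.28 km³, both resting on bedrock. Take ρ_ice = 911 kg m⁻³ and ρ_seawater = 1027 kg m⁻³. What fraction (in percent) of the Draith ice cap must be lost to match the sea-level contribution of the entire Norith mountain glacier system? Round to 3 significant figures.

Equal sea-level rise means equal mass of meltwater, i.e. equal mass of ice lost.
Ice mass of Norith: 2.077×10^12 kg; ice mass of Draith: 1.192×10^16 kg.
Fraction required = 2.077×10^12 / 1.192×10^16 = 1.74×10^-4 → 0.0174 %.

≈ 0.0174 %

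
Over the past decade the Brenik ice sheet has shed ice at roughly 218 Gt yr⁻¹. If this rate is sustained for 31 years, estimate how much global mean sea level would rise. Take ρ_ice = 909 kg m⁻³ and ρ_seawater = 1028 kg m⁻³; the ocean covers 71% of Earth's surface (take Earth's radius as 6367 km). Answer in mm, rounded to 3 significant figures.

Total mass lost = 218 Gt/yr × 31 yr = 6758 Gt = 6.758×10^15 kg.
ρ_w = 1028 kg m⁻³, so water volume = 6.758×10^15 / 1028 = 6.574×10^12 m³.
Δh = 6.574×10^12 / 3.62×10^14 = 0.0182 m = 18.2 mm.

≈ 18.2 mm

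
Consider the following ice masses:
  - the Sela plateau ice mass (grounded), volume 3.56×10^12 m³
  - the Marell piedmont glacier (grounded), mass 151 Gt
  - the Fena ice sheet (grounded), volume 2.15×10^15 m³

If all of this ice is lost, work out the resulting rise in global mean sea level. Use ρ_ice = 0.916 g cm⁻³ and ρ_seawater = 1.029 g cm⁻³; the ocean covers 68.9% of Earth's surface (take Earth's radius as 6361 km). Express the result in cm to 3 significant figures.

Sela: 3.56×10^12 m³ × (916/1029) = 3.169×10^12 m³ of water.
Marell: 151 Gt = 1.510×10^14 kg; dividing by ρ_w = 1.029 g cm⁻³ = 1029 kg m⁻³ gives 1.467×10^11 m³ of water.
Fena: 2.15×10^15 m³ × (916/1029) = 1.914×10^15 m³ of water.
Total added water ≈ 1.917×10^15 m³ over 3.50×10^14 m² → Δh = 5.47 m = 547 cm.

≈ 547 cm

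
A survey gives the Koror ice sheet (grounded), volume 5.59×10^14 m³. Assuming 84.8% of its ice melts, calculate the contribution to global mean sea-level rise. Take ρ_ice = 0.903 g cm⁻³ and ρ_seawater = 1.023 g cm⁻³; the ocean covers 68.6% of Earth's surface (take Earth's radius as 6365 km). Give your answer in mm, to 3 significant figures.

≈ 1200 mm

Koror: 0.848 × 5.59×10^14 m³ × (903/1023) = 4.184×10^14 m³ of water.
Spread over 3.49×10^14 m² of ocean, Δh = 4.184×10^14 / 3.49×10^14 = 1.20 m = 1200 mm.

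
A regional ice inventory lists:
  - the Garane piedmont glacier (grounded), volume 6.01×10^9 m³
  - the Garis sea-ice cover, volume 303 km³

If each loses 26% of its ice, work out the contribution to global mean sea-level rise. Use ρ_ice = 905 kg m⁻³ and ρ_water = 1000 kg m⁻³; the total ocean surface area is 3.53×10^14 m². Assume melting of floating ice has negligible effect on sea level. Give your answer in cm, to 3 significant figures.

Garane: 0.26 × 6.01×10^9 m³ × (905/1000) = 1.414×10^9 m³ of water.
The Garis sea-ice cover is floating and already displaces its own weight of water, so its melt adds essentially nothing to sea level.
Total added water ≈ 1.414×10^9 m³ over 3.53×10^14 m² → Δh = 4.01×10^-6 m = 4.01×10^-4 cm.

≈ 4.01×10^-4 cm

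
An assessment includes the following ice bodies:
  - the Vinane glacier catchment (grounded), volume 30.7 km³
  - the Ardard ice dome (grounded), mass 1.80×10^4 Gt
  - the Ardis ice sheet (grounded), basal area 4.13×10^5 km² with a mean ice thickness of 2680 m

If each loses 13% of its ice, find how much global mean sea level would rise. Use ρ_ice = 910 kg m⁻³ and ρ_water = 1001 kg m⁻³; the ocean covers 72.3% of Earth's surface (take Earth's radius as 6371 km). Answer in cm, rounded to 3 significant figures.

Vinane: 0.13 × 30.7 km³ × (910/1001) = 3.628 km³ of water.
Ardard: 0.13 × 1.80×10^4 Gt = 2.340×10^15 kg; dividing by ρ_w = 1001 kg m⁻³ gives 2.338×10^12 m³ of water.
Ardis: ice volume = 4.13×10^5 km² × 2680 m = 1.107×10^6 km³; 0.13 × 1.107×10^6 × (910/1001) = 1.308×10^5 km³ of water.
Total added water ≈ 1.331×10^14 m³ over 3.69×10^14 m² → Δh = 0.361 m = 36.1 cm.

≈ 36.1 cm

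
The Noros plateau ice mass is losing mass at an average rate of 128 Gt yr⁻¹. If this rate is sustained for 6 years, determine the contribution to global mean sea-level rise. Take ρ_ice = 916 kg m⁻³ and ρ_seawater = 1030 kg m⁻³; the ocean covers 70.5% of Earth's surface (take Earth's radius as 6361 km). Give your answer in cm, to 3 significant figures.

≈ 0.208 cm

Total mass lost = 128 Gt/yr × 6 yr = 768.0 Gt = 7.680×10^14 kg.
ρ_w = 1030 kg m⁻³, so water volume = 7.680×10^14 / 1030 = 7.456×10^11 m³.
Δh = 7.456×10^11 / 3.58×10^14 = 2.08×10^-3 m = 0.208 cm.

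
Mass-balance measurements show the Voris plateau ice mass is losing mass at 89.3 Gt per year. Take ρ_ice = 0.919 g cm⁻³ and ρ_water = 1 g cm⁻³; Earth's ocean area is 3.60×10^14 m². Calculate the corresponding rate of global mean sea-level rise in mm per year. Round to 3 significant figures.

ρ_w = 1 g cm⁻³ = 1000 kg m⁻³. Annual water volume added = 89.3 Gt / ρ_w = 8.930×10^13 kg / 1000 kg m⁻³ = 8.930×10^10 m³.
Δh per year = 8.930×10^10 / 3.60×10^14 = 2.48×10^-4 m = 0.248 mm.

≈ 0.248 mm/yr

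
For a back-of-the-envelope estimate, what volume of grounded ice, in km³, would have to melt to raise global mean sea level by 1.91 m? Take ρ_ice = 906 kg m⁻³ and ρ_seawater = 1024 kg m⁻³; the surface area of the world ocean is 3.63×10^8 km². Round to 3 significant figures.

Required water volume = Δh × A = 1.91 m × 3.63×10^14 m² = 6.933×10^14 m³ = 6.933×10^5 km³.
Ice volume = water volume × ρ_w/ρ_ice = 6.933×10^5 × 1024/906 = 7.84×10^5 km³.

≈ 7.84×10^5 km³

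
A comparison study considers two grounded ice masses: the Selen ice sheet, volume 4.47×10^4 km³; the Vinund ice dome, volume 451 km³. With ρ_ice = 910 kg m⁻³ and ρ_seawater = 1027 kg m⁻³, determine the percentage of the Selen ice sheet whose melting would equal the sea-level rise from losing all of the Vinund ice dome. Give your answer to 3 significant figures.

Equal sea-level rise means equal mass of meltwater, i.e. equal mass of ice lost.
Ice mass of Vinund: 4.104×10^14 kg; ice mass of Selen: 4.068×10^16 kg.
Fraction required = 4.104×10^14 / 4.068×10^16 = 0.0101 → 1.01 %.

≈ 1.01 %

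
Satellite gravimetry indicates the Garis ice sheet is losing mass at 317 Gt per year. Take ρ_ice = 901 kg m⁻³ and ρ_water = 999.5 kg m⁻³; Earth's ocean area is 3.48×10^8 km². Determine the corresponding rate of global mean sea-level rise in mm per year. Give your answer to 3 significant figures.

≈ 0.911 mm/yr

ρ_w = 999.5 kg m⁻³. Annual water volume added = 317 Gt / ρ_w = 3.170×10^14 kg / 999.5 kg m⁻³ = 3.172×10^11 m³.
Δh per year = 3.172×10^11 / 3.48×10^14 = 9.11×10^-4 m = 0.911 mm.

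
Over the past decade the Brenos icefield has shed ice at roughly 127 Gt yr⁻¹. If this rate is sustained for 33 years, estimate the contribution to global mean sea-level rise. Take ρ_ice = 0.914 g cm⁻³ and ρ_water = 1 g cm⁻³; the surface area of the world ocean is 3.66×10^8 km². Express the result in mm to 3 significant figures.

Total mass lost = 127 Gt/yr × 33 yr = 4191 Gt = 4.191×10^15 kg.
ρ_w = 1 g cm⁻³ = 1000 kg m⁻³, so water volume = 4.191×10^15 / 1000 = 4.191×10^12 m³.
Δh = 4.191×10^12 / 3.66×10^14 = 0.0115 m = 11.5 mm.

≈ 11.5 mm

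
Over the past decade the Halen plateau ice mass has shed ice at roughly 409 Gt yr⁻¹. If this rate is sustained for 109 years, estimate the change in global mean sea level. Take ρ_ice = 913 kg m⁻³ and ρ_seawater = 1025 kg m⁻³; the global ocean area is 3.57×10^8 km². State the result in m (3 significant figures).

Total mass lost = 409 Gt/yr × 109 yr = 4.458×10^4 Gt = 4.458×10^16 kg.
ρ_w = 1025 kg m⁻³, so water volume = 4.458×10^16 / 1025 = 4.349×10^13 m³.
Δh = 4.349×10^13 / 3.57×10^14 = 0.122 m.

≈ 0.122 m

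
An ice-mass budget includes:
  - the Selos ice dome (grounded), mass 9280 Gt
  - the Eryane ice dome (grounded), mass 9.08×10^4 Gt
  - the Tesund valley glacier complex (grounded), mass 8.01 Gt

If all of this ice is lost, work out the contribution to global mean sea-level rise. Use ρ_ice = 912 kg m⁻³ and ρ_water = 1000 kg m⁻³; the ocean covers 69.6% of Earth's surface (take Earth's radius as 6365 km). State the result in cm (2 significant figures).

≈ 28 cm

Selos: 9280 Gt = 9.280×10^15 kg; dividing by ρ_w = 1000 kg m⁻³ gives 9.280×10^12 m³ of water.
Eryane: 9.08×10^4 Gt = 9.080×10^16 kg; dividing by ρ_w = 1000 kg m⁻³ gives 9.080×10^13 m³ of water.
Tesund: 8.01 Gt = 8.010×10^12 kg; dividing by ρ_w = 1000 kg m⁻³ gives 8.010×10^9 m³ of water.
Total added water ≈ 1.001×10^14 m³ over 3.54×10^14 m² → Δh = 0.282 m = 28 cm.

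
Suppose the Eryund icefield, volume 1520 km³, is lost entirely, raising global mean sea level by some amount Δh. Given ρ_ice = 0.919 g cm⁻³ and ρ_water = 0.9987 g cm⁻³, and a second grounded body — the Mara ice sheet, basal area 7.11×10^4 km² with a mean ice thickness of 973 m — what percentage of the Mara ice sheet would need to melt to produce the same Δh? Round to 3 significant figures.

Equal sea-level rise means equal mass of meltwater, i.e. equal mass of ice lost.
Ice mass of Eryund: 1.397×10^15 kg; ice mass of Mara: 6.358×10^16 kg.
Fraction required = 1.397×10^15 / 6.358×10^16 = 0.0220 → 2.20 %.

≈ 2.20 %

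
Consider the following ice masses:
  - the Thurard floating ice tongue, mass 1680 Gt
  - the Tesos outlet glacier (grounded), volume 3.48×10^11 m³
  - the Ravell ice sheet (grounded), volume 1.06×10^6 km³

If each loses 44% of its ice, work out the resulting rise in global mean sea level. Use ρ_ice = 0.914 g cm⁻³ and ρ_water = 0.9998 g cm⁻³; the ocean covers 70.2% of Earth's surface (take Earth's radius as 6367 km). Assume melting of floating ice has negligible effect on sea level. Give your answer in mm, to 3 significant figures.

The Thurard floating ice tongue is floating and already displaces its own weight of water, so its melt adds essentially nothing to sea level.
Tesos: 0.44 × 3.48×10^11 m³ × (914/999.8) = 1.400×10^11 m³ of water.
Ravell: 0.44 × 1.06×10^6 km³ × (914/999.8) = 4.264×10^5 km³ of water.
Total added water ≈ 4.265×10^14 m³ over 3.58×10^14 m² → Δh = 1.19 m = 1190 mm.

≈ 1190 mm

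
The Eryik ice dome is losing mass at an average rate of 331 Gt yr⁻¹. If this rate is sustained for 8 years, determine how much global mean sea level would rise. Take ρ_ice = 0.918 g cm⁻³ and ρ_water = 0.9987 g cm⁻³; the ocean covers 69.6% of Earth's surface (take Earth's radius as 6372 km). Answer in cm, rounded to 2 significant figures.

Total mass lost = 331 Gt/yr × 8 yr = 2648 Gt = 2.648×10^15 kg.
ρ_w = 0.9987 g cm⁻³ = 998.7 kg m⁻³, so water volume = 2.648×10^15 / 998.7 = 2.651×10^12 m³.
Δh = 2.651×10^12 / 3.55×10^14 = 7.47×10^-3 m = 0.75 cm.

≈ 0.75 cm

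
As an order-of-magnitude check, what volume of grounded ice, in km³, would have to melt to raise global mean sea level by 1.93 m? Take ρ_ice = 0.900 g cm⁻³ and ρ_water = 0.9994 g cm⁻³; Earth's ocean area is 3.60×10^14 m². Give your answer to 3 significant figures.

≈ 7.72×10^5 km³

Required water volume = Δh × A = 1.93 m × 3.60×10^14 m² = 6.948×10^14 m³ = 6.948×10^5 km³.
Ice volume = water volume × ρ_w/ρ_ice = 6.948×10^5 × 999.4/900 = 7.72×10^5 km³.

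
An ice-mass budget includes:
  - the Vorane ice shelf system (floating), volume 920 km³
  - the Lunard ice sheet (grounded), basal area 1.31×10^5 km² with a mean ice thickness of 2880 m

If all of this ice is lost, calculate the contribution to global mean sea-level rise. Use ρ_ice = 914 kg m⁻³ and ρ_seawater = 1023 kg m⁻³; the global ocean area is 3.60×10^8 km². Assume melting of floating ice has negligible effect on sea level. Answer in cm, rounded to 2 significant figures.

≈ 94 cm

The Vorane ice shelf system is floating and already displaces its own weight of water, so its melt adds essentially nothing to sea level.
Lunard: ice volume = 1.31×10^5 km² × 2880 m = 3.773×10^5 km³; 3.773×10^5 × (914/1023) = 3.371×10^5 km³ of water.
Total added water ≈ 3.371×10^14 m³ over 3.60×10^14 m² → Δh = 0.936 m = 94 cm.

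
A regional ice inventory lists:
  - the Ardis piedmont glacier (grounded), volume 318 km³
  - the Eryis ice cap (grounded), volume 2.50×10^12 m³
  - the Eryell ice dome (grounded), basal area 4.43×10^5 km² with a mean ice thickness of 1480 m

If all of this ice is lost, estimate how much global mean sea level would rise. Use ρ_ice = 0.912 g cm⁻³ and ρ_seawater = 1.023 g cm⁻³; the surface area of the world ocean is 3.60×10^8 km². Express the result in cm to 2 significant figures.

≈ 160 cm

Ardis: 318 km³ × (912/1023) = 283.5 km³ of water.
Eryis: 2.50×10^12 m³ × (912/1023) = 2.229×10^12 m³ of water.
Eryell: ice volume = 4.43×10^5 km² × 1480 m = 6.556×10^5 km³; 6.556×10^5 × (912/1023) = 5.845×10^5 km³ of water.
Total added water ≈ 5.870×10^14 m³ over 3.60×10^14 m² → Δh = 1.63 m = 160 cm.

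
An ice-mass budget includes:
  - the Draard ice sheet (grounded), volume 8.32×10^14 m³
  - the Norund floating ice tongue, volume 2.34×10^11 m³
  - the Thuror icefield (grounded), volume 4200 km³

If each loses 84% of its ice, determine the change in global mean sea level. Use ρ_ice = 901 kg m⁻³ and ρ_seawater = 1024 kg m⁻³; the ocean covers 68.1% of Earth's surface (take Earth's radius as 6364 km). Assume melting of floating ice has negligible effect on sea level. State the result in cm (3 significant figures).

≈ 178 cm

Draard: 0.84 × 8.32×10^14 m³ × (901/1024) = 6.149×10^14 m³ of water.
The Norund floating ice tongue is floating and already displaces its own weight of water, so its melt adds essentially nothing to sea level.
Thuror: 0.84 × 4200 km³ × (901/1024) = 3104 km³ of water.
Total added water ≈ 6.180×10^14 m³ over 3.47×10^14 m² → Δh = 1.78 m = 178 cm.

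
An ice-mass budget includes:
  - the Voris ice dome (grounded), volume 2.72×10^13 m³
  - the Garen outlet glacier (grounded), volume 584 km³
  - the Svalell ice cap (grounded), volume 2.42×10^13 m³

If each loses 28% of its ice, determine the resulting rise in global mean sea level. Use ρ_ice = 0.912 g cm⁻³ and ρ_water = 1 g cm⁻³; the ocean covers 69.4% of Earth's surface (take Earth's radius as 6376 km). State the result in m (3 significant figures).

Voris: 0.28 × 2.72×10^13 m³ × (912/1000) = 6.946×10^12 m³ of water.
Garen: 0.28 × 584 km³ × (912/1000) = 149.1 km³ of water.
Svalell: 0.28 × 2.42×10^13 m³ × (912/1000) = 6.180×10^12 m³ of water.
Total added water ≈ 1.327×10^13 m³ over 3.55×10^14 m² → Δh = 0.0374 m.

≈ 0.0374 m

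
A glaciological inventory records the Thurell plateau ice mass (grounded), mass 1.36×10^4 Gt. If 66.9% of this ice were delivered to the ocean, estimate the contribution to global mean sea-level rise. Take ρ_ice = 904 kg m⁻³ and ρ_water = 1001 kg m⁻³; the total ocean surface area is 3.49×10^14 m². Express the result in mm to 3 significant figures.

Thurell: 0.669 × 1.36×10^4 Gt = 9.098×10^15 kg; dividing by ρ_w = 1001 kg m⁻³ gives 9.089×10^12 m³ of water.
Spread over 3.49×10^14 m² of ocean, Δh = 9.089×10^12 / 3.49×10^14 = 0.0260 m = 26.0 mm.

≈ 26.0 mm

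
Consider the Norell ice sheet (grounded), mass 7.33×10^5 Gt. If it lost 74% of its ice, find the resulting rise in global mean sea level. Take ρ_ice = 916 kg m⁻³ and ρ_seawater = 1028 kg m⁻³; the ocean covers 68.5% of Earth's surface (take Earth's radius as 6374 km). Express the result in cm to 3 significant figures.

Norell: 0.74 × 7.33×10^5 Gt = 5.424×10^17 kg; dividing by ρ_w = 1028 kg m⁻³ gives 5.276×10^14 m³ of water.
Spread over 3.50×10^14 m² of ocean, Δh = 5.276×10^14 / 3.50×10^14 = 1.51 m = 151 cm.

≈ 151 cm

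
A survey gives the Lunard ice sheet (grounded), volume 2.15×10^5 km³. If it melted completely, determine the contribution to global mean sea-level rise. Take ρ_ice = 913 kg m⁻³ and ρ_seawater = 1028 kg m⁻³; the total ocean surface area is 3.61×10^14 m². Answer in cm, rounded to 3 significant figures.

Lunard: 2.15×10^5 km³ × (913/1028) = 1.909×10^5 km³ of water.
Spread over 3.61×10^14 m² of ocean, Δh = 1.909×10^14 / 3.61×10^14 = 0.529 m = 52.9 cm.

≈ 52.9 cm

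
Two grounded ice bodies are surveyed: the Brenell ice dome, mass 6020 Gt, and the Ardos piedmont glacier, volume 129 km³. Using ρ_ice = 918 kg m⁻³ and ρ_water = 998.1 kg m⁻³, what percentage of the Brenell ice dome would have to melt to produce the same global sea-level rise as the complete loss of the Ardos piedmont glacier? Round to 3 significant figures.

Equal sea-level rise means equal mass of meltwater, i.e. equal mass of ice lost.
Ice mass of Ardos: 1.184×10^14 kg; ice mass of Brenell: 6.020×10^15 kg.
Fraction required = 1.184×10^14 / 6.020×10^15 = 0.0197 → 1.97 %.

≈ 1.97 %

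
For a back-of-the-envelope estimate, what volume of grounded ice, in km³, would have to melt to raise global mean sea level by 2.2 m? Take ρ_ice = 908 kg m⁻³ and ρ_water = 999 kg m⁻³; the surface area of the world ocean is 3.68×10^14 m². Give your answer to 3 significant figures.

Required water volume = Δh × A = 2.2 m × 3.68×10^14 m² = 8.096×10^14 m³ = 8.096×10^5 km³.
Ice volume = water volume × ρ_w/ρ_ice = 8.096×10^5 × 999/908 = 8.91×10^5 km³.

≈ 8.91×10^5 km³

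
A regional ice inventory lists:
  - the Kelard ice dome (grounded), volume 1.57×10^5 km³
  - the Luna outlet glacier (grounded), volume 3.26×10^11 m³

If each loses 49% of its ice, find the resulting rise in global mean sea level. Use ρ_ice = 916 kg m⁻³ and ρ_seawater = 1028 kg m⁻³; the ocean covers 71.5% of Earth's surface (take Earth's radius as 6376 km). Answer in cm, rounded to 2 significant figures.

≈ 19 cm

Kelard: 0.49 × 1.57×10^5 km³ × (916/1028) = 6.855×10^4 km³ of water.
Luna: 0.49 × 3.26×10^11 m³ × (916/1028) = 1.423×10^11 m³ of water.
Total added water ≈ 6.869×10^13 m³ over 3.65×10^14 m² → Δh = 0.188 m = 19 cm.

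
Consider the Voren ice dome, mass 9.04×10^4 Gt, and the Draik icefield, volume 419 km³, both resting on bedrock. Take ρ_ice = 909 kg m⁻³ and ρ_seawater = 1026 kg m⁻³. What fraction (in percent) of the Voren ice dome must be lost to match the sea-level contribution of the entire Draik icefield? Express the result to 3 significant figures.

Equal sea-level rise means equal mass of meltwater, i.e. equal mass of ice lost.
Ice mass of Draik: 3.809×10^14 kg; ice mass of Voren: 9.040×10^16 kg.
Fraction required = 3.809×10^14 / 9.040×10^16 = 4.21×10^-3 → 0.421 %.

≈ 0.421 %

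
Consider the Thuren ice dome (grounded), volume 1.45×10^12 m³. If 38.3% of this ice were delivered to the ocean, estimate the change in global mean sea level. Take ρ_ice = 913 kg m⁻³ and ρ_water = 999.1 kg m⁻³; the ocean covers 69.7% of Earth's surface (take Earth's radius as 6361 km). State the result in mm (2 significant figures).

Thuren: 0.383 × 1.45×10^12 m³ × (913/999.1) = 5.075×10^11 m³ of water.
Spread over 3.54×10^14 m² of ocean, Δh = 5.075×10^11 / 3.54×10^14 = 1.43×10^-3 m = 1.4 mm.

≈ 1.4 mm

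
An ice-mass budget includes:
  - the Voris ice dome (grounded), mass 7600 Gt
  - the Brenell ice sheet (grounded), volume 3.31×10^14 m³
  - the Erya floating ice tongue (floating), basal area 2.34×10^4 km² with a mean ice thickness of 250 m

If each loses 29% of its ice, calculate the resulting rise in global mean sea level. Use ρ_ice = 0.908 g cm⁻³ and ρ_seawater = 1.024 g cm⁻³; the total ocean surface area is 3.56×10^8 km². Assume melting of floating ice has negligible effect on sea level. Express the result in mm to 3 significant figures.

≈ 245 mm

Voris: 0.29 × 7600 Gt = 2.204×10^15 kg; dividing by ρ_w = 1.024 g cm⁻³ = 1024 kg m⁻³ gives 2.152×10^12 m³ of water.
Brenell: 0.29 × 3.31×10^14 m³ × (908/1024) = 8.512×10^13 m³ of water.
The Erya floating ice tongue is floating and already displaces its own weight of water, so its melt adds essentially nothing to sea level.
Total added water ≈ 8.727×10^13 m³ over 3.56×10^14 m² → Δh = 0.245 m = 245 mm.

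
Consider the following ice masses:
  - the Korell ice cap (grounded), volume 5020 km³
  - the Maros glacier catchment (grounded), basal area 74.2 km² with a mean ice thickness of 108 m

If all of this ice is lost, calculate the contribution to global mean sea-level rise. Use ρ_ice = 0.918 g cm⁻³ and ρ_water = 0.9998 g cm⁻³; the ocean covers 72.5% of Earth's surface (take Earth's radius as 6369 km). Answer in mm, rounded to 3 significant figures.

Korell: 5020 km³ × (918/999.8) = 4609 km³ of water.
Maros: ice volume = 74.2 km² × 108 m = 8.014 km³; 8.014 × (918/999.8) = 7.358 km³ of water.
Total added water ≈ 4.617×10^12 m³ over 3.70×10^14 m² → Δh = 0.0125 m = 12.5 mm.

≈ 12.5 mm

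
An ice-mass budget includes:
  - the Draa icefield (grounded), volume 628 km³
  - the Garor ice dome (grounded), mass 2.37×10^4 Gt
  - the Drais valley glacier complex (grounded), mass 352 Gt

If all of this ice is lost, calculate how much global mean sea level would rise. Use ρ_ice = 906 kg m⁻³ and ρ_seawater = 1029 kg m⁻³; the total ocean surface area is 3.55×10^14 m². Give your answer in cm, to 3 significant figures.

Draa: 628 km³ × (906/1029) = 552.9 km³ of water.
Garor: 2.37×10^4 Gt = 2.370×10^16 kg; dividing by ρ_w = 1029 kg m⁻³ gives 2.303×10^13 m³ of water.
Drais: 352 Gt = 3.520×10^14 kg; dividing by ρ_w = 1029 kg m⁻³ gives 3.421×10^11 m³ of water.
Total added water ≈ 2.393×10^13 m³ over 3.55×10^14 m² → Δh = 0.0674 m = 6.74 cm.

≈ 6.74 cm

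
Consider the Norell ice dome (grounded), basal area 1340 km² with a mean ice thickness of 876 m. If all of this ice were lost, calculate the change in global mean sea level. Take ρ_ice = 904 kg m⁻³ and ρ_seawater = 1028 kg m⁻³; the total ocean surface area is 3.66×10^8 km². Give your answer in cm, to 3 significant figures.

Norell: ice volume = 1340 km² × 876 m = 1174 km³; 1174 × (904/1028) = 1032 km³ of water.
Spread over 3.66×10^14 m² of ocean, Δh = 1.032×10^12 / 3.66×10^14 = 2.82×10^-3 m = 0.282 cm.

≈ 0.282 cm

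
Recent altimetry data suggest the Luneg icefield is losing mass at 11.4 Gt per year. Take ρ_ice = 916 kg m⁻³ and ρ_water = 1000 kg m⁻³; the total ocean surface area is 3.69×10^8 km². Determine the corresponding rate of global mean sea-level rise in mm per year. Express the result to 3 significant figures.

ρ_w = 1000 kg m⁻³. Annual water volume added = 11.4 Gt / ρ_w = 1.140×10^13 kg / 1000 kg m⁻³ = 1.140×10^10 m³.
Δh per year = 1.140×10^10 / 3.69×10^14 = 3.09×10^-5 m = 0.0309 mm.

≈ 0.0309 mm/yr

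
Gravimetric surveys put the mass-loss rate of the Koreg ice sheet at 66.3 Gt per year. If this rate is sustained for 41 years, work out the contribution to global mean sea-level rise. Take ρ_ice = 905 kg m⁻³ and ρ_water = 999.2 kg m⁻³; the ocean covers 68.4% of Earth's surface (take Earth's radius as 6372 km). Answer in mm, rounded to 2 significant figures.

≈ 7.8 mm

Total mass lost = 66.3 Gt/yr × 41 yr = 2718 Gt = 2.718×10^15 kg.
ρ_w = 999.2 kg m⁻³, so water volume = 2.718×10^15 / 999.2 = 2.720×10^12 m³.
Δh = 2.720×10^12 / 3.49×10^14 = 7.80×10^-3 m = 7.8 mm.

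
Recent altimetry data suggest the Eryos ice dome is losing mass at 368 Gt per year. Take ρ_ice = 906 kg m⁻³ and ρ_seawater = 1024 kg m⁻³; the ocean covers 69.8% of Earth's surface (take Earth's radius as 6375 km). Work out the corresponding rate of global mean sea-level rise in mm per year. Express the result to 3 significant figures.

ρ_w = 1024 kg m⁻³. Annual water volume added = 368 Gt / ρ_w = 3.680×10^14 kg / 1024 kg m⁻³ = 3.594×10^11 m³.
Δh per year = 3.594×10^11 / 3.56×10^14 = 1.01×10^-3 m = 1.01 mm.

≈ 1.01 mm/yr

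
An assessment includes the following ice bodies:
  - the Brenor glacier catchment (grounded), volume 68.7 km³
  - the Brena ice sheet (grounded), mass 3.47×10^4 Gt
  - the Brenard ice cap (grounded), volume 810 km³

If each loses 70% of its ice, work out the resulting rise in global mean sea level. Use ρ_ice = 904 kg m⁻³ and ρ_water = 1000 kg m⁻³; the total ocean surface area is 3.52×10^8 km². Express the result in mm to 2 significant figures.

≈ 71 mm

Brenor: 0.7 × 68.7 km³ × (904/1000) = 43.47 km³ of water.
Brena: 0.7 × 3.47×10^4 Gt = 2.429×10^16 kg; dividing by ρ_w = 1000 kg m⁻³ gives 2.429×10^13 m³ of water.
Brenard: 0.7 × 810 km³ × (904/1000) = 512.6 km³ of water.
Total added water ≈ 2.485×10^13 m³ over 3.52×10^14 m² → Δh = 0.0706 m = 71 mm.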